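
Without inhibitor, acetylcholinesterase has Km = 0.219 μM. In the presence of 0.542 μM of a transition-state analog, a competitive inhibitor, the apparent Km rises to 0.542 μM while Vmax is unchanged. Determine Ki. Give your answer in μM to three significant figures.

0.367 μM

Competitive: Km,app = α·Km with α = 1 + [I]/Ki.
α = Km,app/Km = 0.542/0.219 = 2.475.
Ki = [I]/(α − 1) = 0.542/1.475 = 0.367 μM.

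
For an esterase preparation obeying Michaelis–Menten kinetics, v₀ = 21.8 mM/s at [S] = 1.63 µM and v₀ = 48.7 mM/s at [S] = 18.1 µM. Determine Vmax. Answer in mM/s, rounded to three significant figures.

55.5 mM/s

In reciprocal form, 1/v = (Km/Vmax)·(1/[S]) + 1/Vmax. The two points give (1/[S], 1/v) = (0.6135, 0.04587) and (0.05525, 0.02053).
Slope = (0.04587 − 0.02053)/(0.6135 − 0.05525) = 0.04539; intercept = 0.04587 − 0.04539×0.6135 = 0.01803.
Vmax = 1/intercept = 55.5 mM/s; Km = slope × Vmax = 0.04539 × 55.5 = 2.52 µM.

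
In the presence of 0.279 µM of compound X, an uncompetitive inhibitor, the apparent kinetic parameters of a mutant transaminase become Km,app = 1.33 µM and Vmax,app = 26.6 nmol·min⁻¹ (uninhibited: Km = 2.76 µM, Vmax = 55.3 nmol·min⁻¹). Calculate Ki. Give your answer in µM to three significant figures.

Uncompetitive: Vmax,app = Vmax/α (and Km,app = Km/α) with α = 1 + [I]/Ki.
α = Vmax/Vmax,app = 55.3/26.6 = 2.079.
Since α = 1 + [I]/Ki, [I]/Ki = 2.079 − 1 = 1.079 and Ki = 0.279/1.079 = 0.259 µM.

0.259 µM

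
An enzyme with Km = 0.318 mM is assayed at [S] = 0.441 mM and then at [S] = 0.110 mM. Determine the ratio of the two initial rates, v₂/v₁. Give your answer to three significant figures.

0.442

The fractional saturations are [S]/(Km+[S]) = 0.441/0.7590 = 0.5810 and 0.110/0.4280 = 0.2570.
v₂/v₁ is just their ratio: 0.2570/0.5810 = 0.442.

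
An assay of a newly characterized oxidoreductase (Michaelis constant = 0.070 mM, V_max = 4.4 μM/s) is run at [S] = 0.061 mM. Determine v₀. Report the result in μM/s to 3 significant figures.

[S]/(Km+[S]) = 0.061/0.1310 = 0.4656, the fractional saturation.
v = 0.4656 × Vmax = 0.4656 × 4.4 = 2.05 μM/s.

2.05 μM/s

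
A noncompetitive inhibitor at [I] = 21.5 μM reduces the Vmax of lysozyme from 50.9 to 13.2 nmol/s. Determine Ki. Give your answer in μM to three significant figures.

7.53 μM

Noncompetitive: Vmax,app = Vmax/α with α = 1 + [I]/Ki.
α = Vmax/Vmax,app = 50.9/13.2 = 3.856.
Since α = 1 + [I]/Ki, [I]/Ki = 3.856 − 1 = 2.856 and Ki = 21.5/2.856 = 7.53 μM.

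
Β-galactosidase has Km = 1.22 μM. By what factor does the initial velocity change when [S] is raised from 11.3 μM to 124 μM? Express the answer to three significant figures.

1.10

The fractional saturations are [S]/(Km+[S]) = 11.3/12.52 = 0.9026 and 124/125.2 = 0.9903.
v₂/v₁ is just their ratio: 0.9903/0.9026 = 1.10.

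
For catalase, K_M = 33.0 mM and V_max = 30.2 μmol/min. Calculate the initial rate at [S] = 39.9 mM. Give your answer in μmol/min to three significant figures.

16.5 μmol/min

v = Vmax·[S]/(Km + [S]) = 30.2 × 39.9 / (33.0 + 39.9)
  = 1205 / 72.90 = 16.5 μmol/min.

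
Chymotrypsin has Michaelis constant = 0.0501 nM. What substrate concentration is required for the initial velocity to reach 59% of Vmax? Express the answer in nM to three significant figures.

0.0721 nM

v/Vmax = [S]/(Km+[S]) = 0.59, so [S] = Km·0.59/(1 − 0.59) = 0.0501 × 1.439.
[S] = 0.0721 nM.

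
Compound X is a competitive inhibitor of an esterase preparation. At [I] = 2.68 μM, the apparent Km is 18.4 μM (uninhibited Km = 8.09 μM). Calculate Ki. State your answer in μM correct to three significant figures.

2.10 μM

Competitive: Km,app = α·Km with α = 1 + [I]/Ki.
α = Km,app/Km = 18.4/8.09 = 2.274.
Since α = 1 + [I]/Ki, [I]/Ki = 2.274 − 1 = 1.274 and Ki = 2.68/1.274 = 2.10 μM.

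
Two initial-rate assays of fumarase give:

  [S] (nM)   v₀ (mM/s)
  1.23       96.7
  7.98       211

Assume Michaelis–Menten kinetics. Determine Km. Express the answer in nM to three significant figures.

2.19 nM

In reciprocal form, 1/v = (Km/Vmax)·(1/[S]) + 1/Vmax. The two points give (1/[S], 1/v) = (0.8130, 0.01034) and (0.1253, 0.004739).
Slope = (0.01034 − 0.004739)/(0.8130 − 0.1253) = 0.008146; intercept = 0.01034 − 0.008146×0.8130 = 0.003719.
Vmax = 1/intercept = 269 mM/s; Km = slope × Vmax = 0.008146 × 269 = 2.19 nM.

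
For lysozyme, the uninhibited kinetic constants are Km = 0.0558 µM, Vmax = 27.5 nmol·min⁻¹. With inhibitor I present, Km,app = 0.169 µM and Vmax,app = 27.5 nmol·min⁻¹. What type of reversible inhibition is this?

Km increases (0.0558 → 0.169 µM) while Vmax is unchanged — the hallmark of competitive inhibition.

competitive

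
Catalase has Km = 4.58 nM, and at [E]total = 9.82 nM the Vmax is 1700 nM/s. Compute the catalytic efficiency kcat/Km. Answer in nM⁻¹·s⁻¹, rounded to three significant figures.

kcat = Vmax/[E]total = 1700/9.82 = 173 s⁻¹.
kcat/Km = 173/4.58 = 37.8 nM⁻¹·s⁻¹.

37.8 nM⁻¹·s⁻¹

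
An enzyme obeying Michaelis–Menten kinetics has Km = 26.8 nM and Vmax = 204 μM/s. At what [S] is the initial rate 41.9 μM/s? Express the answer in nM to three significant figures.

6.93 nM

Rearranging v = Vmax[S]/(Km+[S]) gives [S] = Km·v/(Vmax − v).
[S] = 26.8 × 41.9 / (204 − 41.9) = 1123/162.1 = 6.93 nM.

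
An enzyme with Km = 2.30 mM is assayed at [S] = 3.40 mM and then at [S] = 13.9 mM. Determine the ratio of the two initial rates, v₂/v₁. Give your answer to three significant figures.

1.44

The fractional saturations are [S]/(Km+[S]) = 3.40/5.700 = 0.5965 and 13.9/16.20 = 0.8580.
v₂/v₁ is just their ratio: 0.8580/0.5965 = 1.44.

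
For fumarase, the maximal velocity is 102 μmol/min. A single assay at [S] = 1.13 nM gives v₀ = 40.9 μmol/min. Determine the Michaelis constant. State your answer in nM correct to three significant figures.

From v = Vmax[S]/(Km+[S]), Km = [S](Vmax − v)/v.
Km = 1.13 × (102 − 40.9) / 40.9 = 69.04/40.9 = 1.69 nM.

1.69 nM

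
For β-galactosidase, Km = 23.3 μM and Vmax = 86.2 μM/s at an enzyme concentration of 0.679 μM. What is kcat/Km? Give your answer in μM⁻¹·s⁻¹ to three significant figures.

kcat = Vmax/[E]total = 86.2/0.679 = 127 s⁻¹.
kcat/Km = 127/23.3 = 5.45 μM⁻¹·s⁻¹.

5.45 μM⁻¹·s⁻¹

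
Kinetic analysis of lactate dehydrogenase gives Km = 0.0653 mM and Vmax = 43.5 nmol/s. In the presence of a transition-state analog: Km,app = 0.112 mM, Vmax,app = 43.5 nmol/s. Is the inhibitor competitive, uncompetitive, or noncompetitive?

competitive

Km increases (0.0653 → 0.112 mM) while Vmax is unchanged — the hallmark of competitive inhibition.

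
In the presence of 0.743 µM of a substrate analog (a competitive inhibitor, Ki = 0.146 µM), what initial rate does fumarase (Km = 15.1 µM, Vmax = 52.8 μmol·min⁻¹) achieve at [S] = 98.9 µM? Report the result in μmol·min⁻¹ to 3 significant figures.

27.4 μmol·min⁻¹

α = 1 + [I]/Ki = 1 + 0.743/0.146 = 6.089.
For a competitive inhibitor, Vmax is unchanged and the apparent Km becomes α·Km: Km,app = 91.9 µM, Vmax,app = 52.8 μmol·min⁻¹.
v = Vmax,app·[S]/(Km,app + [S]) = 52.8 × 98.9/(91.9 + 98.9) = 27.4 μmol·min⁻¹.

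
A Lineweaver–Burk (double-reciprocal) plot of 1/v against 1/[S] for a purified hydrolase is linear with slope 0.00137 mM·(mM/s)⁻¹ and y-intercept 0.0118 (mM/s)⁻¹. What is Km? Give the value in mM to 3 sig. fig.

0.116 mM

y-intercept = 1/Vmax ⇒ Vmax = 84.7 mM/s; slope = Km/Vmax ⇒ Km = slope × Vmax.
Km = 0.00137 × 84.7 = 0.116 mM.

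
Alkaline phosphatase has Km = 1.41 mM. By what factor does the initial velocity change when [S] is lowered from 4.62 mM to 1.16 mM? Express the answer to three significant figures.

The fractional saturations are [S]/(Km+[S]) = 4.62/6.030 = 0.7662 and 1.16/2.570 = 0.4514.
v₂/v₁ is just their ratio: 0.4514/0.7662 = 0.589.

0.589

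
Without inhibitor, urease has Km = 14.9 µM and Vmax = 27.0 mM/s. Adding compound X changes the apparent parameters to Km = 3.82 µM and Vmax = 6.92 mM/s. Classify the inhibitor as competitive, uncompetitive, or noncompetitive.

Both Km and Vmax decrease by the same factor (~3.90-fold) — characteristic of uncompetitive inhibition.

uncompetitive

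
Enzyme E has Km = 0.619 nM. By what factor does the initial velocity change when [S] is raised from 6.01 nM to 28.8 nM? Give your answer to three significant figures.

The fractional saturations are [S]/(Km+[S]) = 6.01/6.629 = 0.9066 and 28.8/29.42 = 0.9790.
v₂/v₁ is just their ratio: 0.9790/0.9066 = 1.08.

1.08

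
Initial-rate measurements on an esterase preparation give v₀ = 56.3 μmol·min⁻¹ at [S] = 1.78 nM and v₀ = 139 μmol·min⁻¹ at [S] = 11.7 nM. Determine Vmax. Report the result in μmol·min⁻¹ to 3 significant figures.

In reciprocal form, 1/v = (Km/Vmax)·(1/[S]) + 1/Vmax. The two points give (1/[S], 1/v) = (0.5618, 0.01776) and (0.08547, 0.007194).
Slope = (0.01776 − 0.007194)/(0.5618 − 0.08547) = 0.02219; intercept = 0.01776 − 0.02219×0.5618 = 0.005298.
Vmax = 1/intercept = 189 μmol·min⁻¹; Km = slope × Vmax = 0.02219 × 189 = 4.19 nM.

189 μmol·min⁻¹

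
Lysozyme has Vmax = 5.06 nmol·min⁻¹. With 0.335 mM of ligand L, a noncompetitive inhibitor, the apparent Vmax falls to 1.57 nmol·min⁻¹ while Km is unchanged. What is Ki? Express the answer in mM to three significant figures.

Noncompetitive: Vmax,app = Vmax/α with α = 1 + [I]/Ki.
α = Vmax/Vmax,app = 5.06/1.57 = 3.223.
Since α = 1 + [I]/Ki, [I]/Ki = 3.223 − 1 = 2.223 and Ki = 0.335/2.223 = 0.151 mM.

0.151 mM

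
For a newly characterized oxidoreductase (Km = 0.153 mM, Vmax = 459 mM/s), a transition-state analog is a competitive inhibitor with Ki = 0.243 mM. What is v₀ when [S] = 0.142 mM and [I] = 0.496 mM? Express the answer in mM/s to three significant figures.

α = 1 + [I]/Ki = 1 + 0.496/0.243 = 3.041.
For a competitive inhibitor, Vmax is unchanged and the apparent Km becomes α·Km: Km,app = 0.465 mM, Vmax,app = 459 mM/s.
v = Vmax,app·[S]/(Km,app + [S]) = 459 × 0.142/(0.465 + 0.142) = 107 mM/s.

107 mM/s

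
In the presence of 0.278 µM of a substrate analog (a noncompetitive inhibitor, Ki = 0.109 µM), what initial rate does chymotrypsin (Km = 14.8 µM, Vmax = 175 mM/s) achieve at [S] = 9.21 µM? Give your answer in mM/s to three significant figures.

α = 1 + [I]/Ki = 1 + 0.278/0.109 = 3.550.
For a noncompetitive inhibitor, Vmax is reduced to Vmax/α while Km is unchanged: Km,app = 14.8 µM, Vmax,app = 49.3 mM/s.
v = Vmax,app·[S]/(Km,app + [S]) = 49.3 × 9.21/(14.8 + 9.21) = 18.9 mM/s.

18.9 mM/s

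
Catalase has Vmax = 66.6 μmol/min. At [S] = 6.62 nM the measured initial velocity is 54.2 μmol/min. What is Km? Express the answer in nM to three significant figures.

v/Vmax = 54.2/66.6 = 0.8138 = [S]/(Km+[S]).
So Km + [S] = [S]/0.8138 = 8.135 nM, giving Km = 8.135 − 6.62 = 1.51 nM.

1.51 nM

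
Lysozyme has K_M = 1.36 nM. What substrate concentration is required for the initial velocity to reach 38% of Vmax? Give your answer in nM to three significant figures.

v/Vmax = [S]/(Km+[S]) = 0.38, so [S] = Km·0.38/(1 − 0.38) = 1.36 × 0.6129.
[S] = 0.834 nM.

0.834 nM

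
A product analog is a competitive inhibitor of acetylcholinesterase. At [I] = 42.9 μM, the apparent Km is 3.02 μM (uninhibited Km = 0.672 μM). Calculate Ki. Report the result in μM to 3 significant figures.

12.3 μM

Competitive: Km,app = α·Km with α = 1 + [I]/Ki.
α = Km,app/Km = 3.02/0.672 = 4.494.
Ki = [I]/(α − 1) = 42.9/3.494 = 12.3 μM.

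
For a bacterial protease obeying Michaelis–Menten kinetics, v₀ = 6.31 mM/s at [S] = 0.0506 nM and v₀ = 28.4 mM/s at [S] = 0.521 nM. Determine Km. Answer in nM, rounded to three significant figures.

0.315 nM

In reciprocal form, 1/v = (Km/Vmax)·(1/[S]) + 1/Vmax. The two points give (1/[S], 1/v) = (19.76, 0.1585) and (1.919, 0.03521).
Slope = (0.1585 − 0.03521)/(19.76 − 1.919) = 0.006908; intercept = 0.1585 − 0.006908×19.76 = 0.02195.
Vmax = 1/intercept = 45.6 mM/s; Km = slope × Vmax = 0.006908 × 45.6 = 0.315 nM.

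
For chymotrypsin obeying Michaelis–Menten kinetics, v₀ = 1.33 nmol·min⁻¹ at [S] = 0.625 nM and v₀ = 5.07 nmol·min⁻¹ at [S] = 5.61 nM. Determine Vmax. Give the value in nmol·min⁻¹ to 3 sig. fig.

From v = Vmax[S]/(Km+[S]), each point gives Vmax = v(Km+[S])/[S].
Equating: 1.33(Km+0.625)/0.625 = 5.07(Km+5.61)/5.61.
2.128·Km + 1.33 = 0.9037·Km + 5.07, so (2.128 − 0.9037)·Km = 5.07 − 1.33.
Km = 3.740/1.224 = 3.05 nM; then Vmax = 1.33(3.05+0.625)/0.625 = 7.83 nmol·min⁻¹.

7.83 nmol·min⁻¹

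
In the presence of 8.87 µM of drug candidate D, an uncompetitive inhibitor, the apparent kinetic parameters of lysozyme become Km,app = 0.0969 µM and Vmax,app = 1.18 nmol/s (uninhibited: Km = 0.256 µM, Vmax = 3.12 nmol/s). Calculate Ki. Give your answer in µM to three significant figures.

Uncompetitive: Vmax,app = Vmax/α (and Km,app = Km/α) with α = 1 + [I]/Ki.
α = Vmax/Vmax,app = 3.12/1.18 = 2.644.
Since α = 1 + [I]/Ki, [I]/Ki = 2.644 − 1 = 1.644 and Ki = 8.87/1.644 = 5.40 µM.

5.40 µM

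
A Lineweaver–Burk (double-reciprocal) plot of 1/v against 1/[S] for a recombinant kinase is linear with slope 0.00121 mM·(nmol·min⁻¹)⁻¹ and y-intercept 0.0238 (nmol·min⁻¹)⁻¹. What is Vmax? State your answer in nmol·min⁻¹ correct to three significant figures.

42.0 nmol·min⁻¹

The y-intercept of a Lineweaver–Burk plot equals 1/Vmax, so Vmax = 1/0.0238 = 42.0 nmol·min⁻¹.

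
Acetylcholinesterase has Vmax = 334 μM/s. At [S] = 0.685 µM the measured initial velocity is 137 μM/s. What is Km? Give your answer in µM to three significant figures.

From v = Vmax[S]/(Km+[S]), Km = [S](Vmax − v)/v.
Km = 0.685 × (334 − 137) / 137 = 134.9/137 = 0.985 µM.

0.985 µM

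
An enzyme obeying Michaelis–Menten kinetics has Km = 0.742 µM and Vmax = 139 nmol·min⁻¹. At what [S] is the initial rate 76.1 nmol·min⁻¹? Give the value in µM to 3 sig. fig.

0.898 µM

The required fractional saturation is v/Vmax = 76.1/139 = 0.5475.
Then [S]/(Km+[S]) = 0.5475 ⇒ [S] = 0.742 × 0.5475/(1 − 0.5475) = 0.898 µM.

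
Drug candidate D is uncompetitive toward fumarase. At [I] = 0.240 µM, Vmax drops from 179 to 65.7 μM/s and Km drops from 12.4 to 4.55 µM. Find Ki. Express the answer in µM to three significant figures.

Uncompetitive: Vmax,app = Vmax/α (and Km,app = Km/α) with α = 1 + [I]/Ki.
α = Vmax/Vmax,app = 179/65.7 = 2.725.
Since α = 1 + [I]/Ki, [I]/Ki = 2.725 − 1 = 1.725 and Ki = 0.240/1.725 = 0.139 µM.

0.139 µM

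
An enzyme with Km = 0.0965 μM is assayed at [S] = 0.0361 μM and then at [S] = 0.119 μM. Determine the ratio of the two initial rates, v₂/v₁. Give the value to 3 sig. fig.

2.03

The fractional saturations are [S]/(Km+[S]) = 0.0361/0.1326 = 0.2722 and 0.119/0.2155 = 0.5522.
v₂/v₁ is just their ratio: 0.5522/0.2722 = 2.03.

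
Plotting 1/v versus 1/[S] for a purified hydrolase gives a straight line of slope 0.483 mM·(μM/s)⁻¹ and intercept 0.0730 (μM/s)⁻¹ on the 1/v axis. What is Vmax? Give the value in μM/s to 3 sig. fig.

The y-intercept of a Lineweaver–Burk plot equals 1/Vmax, so Vmax = 1/0.0730 = 13.7 μM/s.

13.7 μM/s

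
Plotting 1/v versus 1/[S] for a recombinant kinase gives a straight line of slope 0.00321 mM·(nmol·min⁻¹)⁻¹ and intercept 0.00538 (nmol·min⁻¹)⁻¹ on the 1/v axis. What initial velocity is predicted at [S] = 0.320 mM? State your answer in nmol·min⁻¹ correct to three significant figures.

64.9 nmol·min⁻¹

The y-intercept is 1/Vmax, so Vmax = 1/0.00538 = 186 nmol·min⁻¹.
The slope is Km/Vmax, so Km = 0.00321 × 186 = 0.597 mM.
Then v = 186 × 0.320/(0.597 + 0.320) = 64.9 nmol·min⁻¹.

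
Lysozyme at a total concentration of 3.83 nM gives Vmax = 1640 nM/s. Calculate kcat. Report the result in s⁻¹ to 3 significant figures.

428 s⁻¹

kcat = Vmax/[E]total = 1640 nM/s / 3.83 nM = 428 s⁻¹.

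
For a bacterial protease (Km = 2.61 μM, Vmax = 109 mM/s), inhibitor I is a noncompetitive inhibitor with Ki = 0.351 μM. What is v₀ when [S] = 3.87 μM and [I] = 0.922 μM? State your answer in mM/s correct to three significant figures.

α = 1 + [I]/Ki = 1 + 0.922/0.351 = 3.627.
For a noncompetitive inhibitor, Vmax is reduced to Vmax/α while Km is unchanged: Km,app = 2.61 μM, Vmax,app = 30.1 mM/s.
v = Vmax,app·[S]/(Km,app + [S]) = 30.1 × 3.87/(2.61 + 3.87) = 17.9 mM/s.

17.9 mM/s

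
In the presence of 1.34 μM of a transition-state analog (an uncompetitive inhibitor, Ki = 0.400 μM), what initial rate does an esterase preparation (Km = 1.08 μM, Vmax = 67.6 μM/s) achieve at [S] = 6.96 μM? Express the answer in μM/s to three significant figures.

α = 1 + [I]/Ki = 1 + 1.34/0.400 = 4.350.
For an uncompetitive inhibitor, both parameters are divided by α, giving Vmax/α and Km/α: Km,app = 0.248 μM, Vmax,app = 15.5 μM/s.
v = Vmax,app·[S]/(Km,app + [S]) = 15.5 × 6.96/(0.248 + 6.96) = 15.0 μM/s.

15.0 μM/s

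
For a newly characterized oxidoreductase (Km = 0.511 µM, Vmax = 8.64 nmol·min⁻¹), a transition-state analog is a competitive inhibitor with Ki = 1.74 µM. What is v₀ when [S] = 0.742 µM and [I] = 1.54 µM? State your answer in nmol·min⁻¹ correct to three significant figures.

With α = 1 + [I]/Ki = 1 + 1.54/1.74 = 1.885, the competitive rate law is v = Vmax[S] / (αKm + [S]).
v = 8.64×0.742 / (1.885×0.511 + 0.742) = 6.411/1.705 = 3.76 nmol·min⁻¹.

3.76 nmol·min⁻¹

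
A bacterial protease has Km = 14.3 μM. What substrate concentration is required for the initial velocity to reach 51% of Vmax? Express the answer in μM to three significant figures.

v/Vmax = [S]/(Km+[S]) = 0.51, so [S] = Km·0.51/(1 − 0.51) = 14.3 × 1.041.
[S] = 14.9 μM.

14.9 μM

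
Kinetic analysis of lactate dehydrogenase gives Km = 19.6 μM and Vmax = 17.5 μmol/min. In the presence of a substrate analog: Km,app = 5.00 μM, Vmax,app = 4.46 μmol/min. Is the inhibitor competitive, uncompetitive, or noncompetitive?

Both Km and Vmax decrease by the same factor (~3.92-fold) — characteristic of uncompetitive inhibition.

uncompetitive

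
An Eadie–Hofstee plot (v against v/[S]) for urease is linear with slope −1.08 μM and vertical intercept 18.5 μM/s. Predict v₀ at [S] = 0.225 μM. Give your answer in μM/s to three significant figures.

In the Eadie–Hofstee form v = Vmax − Km·(v/[S]), the slope is −Km and the intercept is Vmax, so Km = 1.08 μM and Vmax = 18.5 μM/s.
v = 18.5 × 0.225/(1.08 + 0.225) = 3.19 μM/s.

3.19 μM/s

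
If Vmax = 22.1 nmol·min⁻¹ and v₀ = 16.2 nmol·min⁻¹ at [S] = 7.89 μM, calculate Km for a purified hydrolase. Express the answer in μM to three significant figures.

v/Vmax = 16.2/22.1 = 0.7330 = [S]/(Km+[S]).
So Km + [S] = [S]/0.7330 = 10.76 μM, giving Km = 10.76 − 7.89 = 2.87 μM.

2.87 μM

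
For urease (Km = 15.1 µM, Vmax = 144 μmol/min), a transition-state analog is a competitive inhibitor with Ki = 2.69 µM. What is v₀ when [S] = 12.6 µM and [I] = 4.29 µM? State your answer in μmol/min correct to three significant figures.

α = 1 + [I]/Ki = 1 + 4.29/2.69 = 2.595.
For a competitive inhibitor, Vmax is unchanged and the apparent Km becomes α·Km: Km,app = 39.2 µM, Vmax,app = 144 μmol/min.
v = Vmax,app·[S]/(Km,app + [S]) = 144 × 12.6/(39.2 + 12.6) = 35.0 μmol/min.

35.0 μmol/min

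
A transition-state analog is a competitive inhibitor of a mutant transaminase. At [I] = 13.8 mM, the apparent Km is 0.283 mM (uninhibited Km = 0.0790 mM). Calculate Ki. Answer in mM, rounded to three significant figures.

5.34 mM

Competitive: Km,app = α·Km with α = 1 + [I]/Ki.
α = Km,app/Km = 0.283/0.0790 = 3.582.
Since α = 1 + [I]/Ki, [I]/Ki = 3.582 − 1 = 2.582 and Ki = 13.8/2.582 = 5.34 mM.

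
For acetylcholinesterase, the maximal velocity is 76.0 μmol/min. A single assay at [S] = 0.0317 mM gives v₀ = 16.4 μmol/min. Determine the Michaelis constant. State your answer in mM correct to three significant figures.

0.115 mM

From v = Vmax[S]/(Km+[S]), Km = [S](Vmax − v)/v.
Km = 0.0317 × (76.0 − 16.4) / 16.4 = 1.889/16.4 = 0.115 mM.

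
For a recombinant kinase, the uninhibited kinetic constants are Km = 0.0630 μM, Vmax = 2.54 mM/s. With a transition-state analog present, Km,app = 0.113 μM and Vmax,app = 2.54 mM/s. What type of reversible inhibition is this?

competitive

Km increases (0.0630 → 0.113 μM) while Vmax is unchanged — the hallmark of competitive inhibition.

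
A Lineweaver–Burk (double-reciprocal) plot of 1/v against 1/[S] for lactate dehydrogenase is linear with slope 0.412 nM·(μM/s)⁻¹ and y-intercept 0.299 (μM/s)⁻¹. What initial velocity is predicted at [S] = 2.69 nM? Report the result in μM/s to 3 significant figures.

2.21 μM/s

The y-intercept is 1/Vmax, so Vmax = 1/0.299 = 3.34 μM/s.
The slope is Km/Vmax, so Km = 0.412 × 3.34 = 1.38 nM.
Then v = 3.34 × 2.69/(1.38 + 2.69) = 2.21 μM/s.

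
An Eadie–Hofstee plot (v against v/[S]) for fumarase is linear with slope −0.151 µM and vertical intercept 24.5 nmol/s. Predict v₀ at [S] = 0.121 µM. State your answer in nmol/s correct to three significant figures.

10.9 nmol/s

In the Eadie–Hofstee form v = Vmax − Km·(v/[S]), the slope is −Km and the intercept is Vmax, so Km = 0.151 µM and Vmax = 24.5 nmol/s.
v = 24.5 × 0.121/(0.151 + 0.121) = 10.9 nmol/s.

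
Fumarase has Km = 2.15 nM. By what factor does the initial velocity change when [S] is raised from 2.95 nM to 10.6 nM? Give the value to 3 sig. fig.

1.44

Since Vmax cancels, v₂/v₁ = [S]₂(Km+[S]₁) / [S]₁(Km+[S]₂).
= 10.6×(2.15+2.95) / (2.95×(2.15+10.6)) = 54.06/37.61 = 1.44.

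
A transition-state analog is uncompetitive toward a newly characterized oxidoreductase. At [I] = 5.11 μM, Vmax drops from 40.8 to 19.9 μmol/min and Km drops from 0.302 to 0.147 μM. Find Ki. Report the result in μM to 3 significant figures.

Uncompetitive: Vmax,app = Vmax/α (and Km,app = Km/α) with α = 1 + [I]/Ki.
α = Vmax/Vmax,app = 40.8/19.9 = 2.050.
Ki = [I]/(α − 1) = 5.11/1.050 = 4.87 μM.

4.87 μM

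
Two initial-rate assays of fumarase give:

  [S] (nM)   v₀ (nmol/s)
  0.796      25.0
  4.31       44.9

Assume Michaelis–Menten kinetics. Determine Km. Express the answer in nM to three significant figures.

0.948 nM

In reciprocal form, 1/v = (Km/Vmax)·(1/[S]) + 1/Vmax. The two points give (1/[S], 1/v) = (1.256, 0.04000) and (0.2320, 0.02227).
Slope = (0.04000 − 0.02227)/(1.256 − 0.2320) = 0.01731; intercept = 0.04000 − 0.01731×1.256 = 0.01826.
Vmax = 1/intercept = 54.8 nmol/s; Km = slope × Vmax = 0.01731 × 54.8 = 0.948 nM.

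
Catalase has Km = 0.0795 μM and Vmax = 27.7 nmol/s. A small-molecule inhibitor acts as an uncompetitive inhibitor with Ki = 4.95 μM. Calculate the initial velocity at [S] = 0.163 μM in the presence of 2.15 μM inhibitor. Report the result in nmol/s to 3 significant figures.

α = 1 + [I]/Ki = 1 + 2.15/4.95 = 1.434.
For an uncompetitive inhibitor, both parameters are divided by α, giving Vmax/α and Km/α: Km,app = 0.0554 μM, Vmax,app = 19.3 nmol/s.
v = Vmax,app·[S]/(Km,app + [S]) = 19.3 × 0.163/(0.0554 + 0.163) = 14.4 nmol/s.

14.4 nmol/s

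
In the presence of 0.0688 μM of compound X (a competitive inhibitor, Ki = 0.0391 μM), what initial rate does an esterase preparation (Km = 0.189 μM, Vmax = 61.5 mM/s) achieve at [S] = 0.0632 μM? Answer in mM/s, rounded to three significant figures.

With α = 1 + [I]/Ki = 1 + 0.0688/0.0391 = 2.760, the competitive rate law is v = Vmax[S] / (αKm + [S]).
v = 61.5×0.0632 / (2.760×0.189 + 0.0632) = 3.887/0.5848 = 6.65 mM/s.

6.65 mM/s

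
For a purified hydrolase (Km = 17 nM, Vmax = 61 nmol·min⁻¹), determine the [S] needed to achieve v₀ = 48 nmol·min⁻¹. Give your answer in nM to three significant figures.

62.8 nM

Rearranging v = Vmax[S]/(Km+[S]) gives [S] = Km·v/(Vmax − v).
[S] = 17 × 48 / (61 − 48) = 816.0/13.00 = 62.8 nM.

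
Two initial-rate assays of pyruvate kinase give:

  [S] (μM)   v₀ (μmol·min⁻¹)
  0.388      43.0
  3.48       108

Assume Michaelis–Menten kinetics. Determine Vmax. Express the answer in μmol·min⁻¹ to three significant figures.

133 μmol·min⁻¹

From v = Vmax[S]/(Km+[S]), each point gives Vmax = v(Km+[S])/[S].
Equating: 43.0(Km+0.388)/0.388 = 108(Km+3.48)/3.48.
110.8·Km + 43.0 = 31.03·Km + 108, so (110.8 − 31.03)·Km = 108 − 43.0.
Km = 65.00/79.79 = 0.815 μM; then Vmax = 43.0(0.815+0.388)/0.388 = 133 μmol·min⁻¹.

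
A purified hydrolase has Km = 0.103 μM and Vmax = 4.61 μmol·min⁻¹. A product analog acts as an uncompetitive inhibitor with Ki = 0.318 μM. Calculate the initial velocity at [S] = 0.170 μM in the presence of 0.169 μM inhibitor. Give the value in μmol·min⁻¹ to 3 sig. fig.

With α = 1 + [I]/Ki = 1 + 0.169/0.318 = 1.531, the uncompetitive rate law is v = (Vmax/α)·[S] / (Km/α + [S]).
v = (4.61/1.531)×0.170 / (0.103/1.531 + 0.170) = 0.5117/0.2373 = 2.16 μmol·min⁻¹.

2.16 μmol·min⁻¹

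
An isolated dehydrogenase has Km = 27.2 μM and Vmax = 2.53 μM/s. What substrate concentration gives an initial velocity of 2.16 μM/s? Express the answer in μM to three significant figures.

The required fractional saturation is v/Vmax = 2.16/2.53 = 0.8538.
Then [S]/(Km+[S]) = 0.8538 ⇒ [S] = 27.2 × 0.8538/(1 − 0.8538) = 159 μM.

159 μM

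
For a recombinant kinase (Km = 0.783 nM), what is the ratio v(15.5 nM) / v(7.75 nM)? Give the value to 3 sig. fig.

1.05

The fractional saturations are [S]/(Km+[S]) = 7.75/8.533 = 0.9082 and 15.5/16.28 = 0.9519.
v₂/v₁ is just their ratio: 0.9519/0.9082 = 1.05.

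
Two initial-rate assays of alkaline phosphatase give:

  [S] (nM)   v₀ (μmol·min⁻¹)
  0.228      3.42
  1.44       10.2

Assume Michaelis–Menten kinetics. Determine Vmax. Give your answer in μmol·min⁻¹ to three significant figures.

16.3 μmol·min⁻¹

From v = Vmax[S]/(Km+[S]), each point gives Vmax = v(Km+[S])/[S].
Equating: 3.42(Km+0.228)/0.228 = 10.2(Km+1.44)/1.44.
15.00·Km + 3.42 = 7.083·Km + 10.2, so (15.00 − 7.083)·Km = 10.2 − 3.42.
Km = 6.780/7.917 = 0.856 nM; then Vmax = 3.42(0.856+0.228)/0.228 = 16.3 μmol·min⁻¹.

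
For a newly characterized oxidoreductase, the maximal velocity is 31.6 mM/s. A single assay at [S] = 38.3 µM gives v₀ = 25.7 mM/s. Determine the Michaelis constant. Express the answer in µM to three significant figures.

v/Vmax = 25.7/31.6 = 0.8133 = [S]/(Km+[S]).
So Km + [S] = [S]/0.8133 = 47.09 µM, giving Km = 47.09 − 38.3 = 8.79 µM.

8.79 µM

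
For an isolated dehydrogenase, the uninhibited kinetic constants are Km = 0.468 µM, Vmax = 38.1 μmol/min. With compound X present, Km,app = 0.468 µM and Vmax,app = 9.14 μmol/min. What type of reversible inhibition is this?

Vmax decreases (38.1 → 9.14 μmol/min) while Km is unchanged — pure noncompetitive inhibition.

noncompetitive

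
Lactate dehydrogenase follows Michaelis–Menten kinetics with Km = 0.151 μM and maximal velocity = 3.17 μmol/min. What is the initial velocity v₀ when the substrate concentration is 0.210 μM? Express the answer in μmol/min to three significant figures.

[S]/(Km+[S]) = 0.210/0.3610 = 0.5817, the fractional saturation.
v = 0.5817 × Vmax = 0.5817 × 3.17 = 1.84 μmol/min.

1.84 μmol/min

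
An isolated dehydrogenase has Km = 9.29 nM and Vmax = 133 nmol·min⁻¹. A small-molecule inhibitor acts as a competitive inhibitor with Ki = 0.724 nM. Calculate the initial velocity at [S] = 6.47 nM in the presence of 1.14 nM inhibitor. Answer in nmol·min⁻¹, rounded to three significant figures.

28.3 nmol·min⁻¹

α = 1 + [I]/Ki = 1 + 1.14/0.724 = 2.575.
For a competitive inhibitor, Vmax is unchanged and the apparent Km becomes α·Km: Km,app = 23.9 nM, Vmax,app = 133 nmol·min⁻¹.
v = Vmax,app·[S]/(Km,app + [S]) = 133 × 6.47/(23.9 + 6.47) = 28.3 nmol·min⁻¹.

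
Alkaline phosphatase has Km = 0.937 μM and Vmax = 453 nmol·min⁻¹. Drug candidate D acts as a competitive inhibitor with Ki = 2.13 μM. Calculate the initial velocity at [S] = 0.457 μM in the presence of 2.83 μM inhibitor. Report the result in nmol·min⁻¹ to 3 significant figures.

With α = 1 + [I]/Ki = 1 + 2.83/2.13 = 2.329, the competitive rate law is v = Vmax[S] / (αKm + [S]).
v = 453×0.457 / (2.329×0.937 + 0.457) = 207.0/2.639 = 78.4 nmol·min⁻¹.

78.4 nmol·min⁻¹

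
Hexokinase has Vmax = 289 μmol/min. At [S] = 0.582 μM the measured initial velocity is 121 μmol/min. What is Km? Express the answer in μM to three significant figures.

0.808 μM

v/Vmax = 121/289 = 0.4187 = [S]/(Km+[S]).
So Km + [S] = [S]/0.4187 = 1.390 μM, giving Km = 1.390 − 0.582 = 0.808 μM.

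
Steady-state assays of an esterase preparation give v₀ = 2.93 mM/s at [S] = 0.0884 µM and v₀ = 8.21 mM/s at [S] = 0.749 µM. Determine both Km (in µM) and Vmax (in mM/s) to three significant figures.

In reciprocal form, 1/v = (Km/Vmax)·(1/[S]) + 1/Vmax. The two points give (1/[S], 1/v) = (11.31, 0.3413) and (1.335, 0.1218).
Slope = (0.3413 − 0.1218)/(11.31 − 1.335) = 0.02200; intercept = 0.3413 − 0.02200×11.31 = 0.09243.
Vmax = 1/intercept = 10.8 mM/s; Km = slope × Vmax = 0.02200 × 10.8 = 0.238 µM.

Km = 0.238 µM; Vmax = 10.8 mM/s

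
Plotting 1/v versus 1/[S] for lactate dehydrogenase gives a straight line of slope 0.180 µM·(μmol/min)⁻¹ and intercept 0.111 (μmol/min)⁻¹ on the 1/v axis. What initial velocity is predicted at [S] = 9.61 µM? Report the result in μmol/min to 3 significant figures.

7.71 μmol/min

The y-intercept is 1/Vmax, so Vmax = 1/0.111 = 9.01 μmol/min.
The slope is Km/Vmax, so Km = 0.180 × 9.01 = 1.62 µM.
Then v = 9.01 × 9.61/(1.62 + 9.61) = 7.71 μmol/min.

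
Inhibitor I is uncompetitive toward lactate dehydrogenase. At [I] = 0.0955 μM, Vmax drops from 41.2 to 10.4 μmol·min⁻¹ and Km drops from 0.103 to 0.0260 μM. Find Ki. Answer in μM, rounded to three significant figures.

Uncompetitive: Vmax,app = Vmax/α (and Km,app = Km/α) with α = 1 + [I]/Ki.
α = Vmax/Vmax,app = 41.2/10.4 = 3.962.
Since α = 1 + [I]/Ki, [I]/Ki = 3.962 − 1 = 2.962 and Ki = 0.0955/2.962 = 0.0322 μM.

0.0322 μM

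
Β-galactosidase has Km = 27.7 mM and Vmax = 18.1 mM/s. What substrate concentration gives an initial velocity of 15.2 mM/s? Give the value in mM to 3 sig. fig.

Rearranging v = Vmax[S]/(Km+[S]) gives [S] = Km·v/(Vmax − v).
[S] = 27.7 × 15.2 / (18.1 − 15.2) = 421.0/2.900 = 145 mM.

145 mM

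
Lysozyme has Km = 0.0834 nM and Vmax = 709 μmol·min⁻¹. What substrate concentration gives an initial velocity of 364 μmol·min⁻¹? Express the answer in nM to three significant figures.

0.0880 nM

Rearranging v = Vmax[S]/(Km+[S]) gives [S] = Km·v/(Vmax − v).
[S] = 0.0834 × 364 / (709 − 364) = 30.36/345.0 = 0.0880 nM.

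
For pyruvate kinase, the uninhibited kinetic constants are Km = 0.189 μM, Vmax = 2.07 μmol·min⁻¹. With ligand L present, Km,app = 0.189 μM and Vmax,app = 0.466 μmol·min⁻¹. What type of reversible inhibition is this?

Vmax decreases (2.07 → 0.466 μmol·min⁻¹) while Km is unchanged — pure noncompetitive inhibition.

noncompetitive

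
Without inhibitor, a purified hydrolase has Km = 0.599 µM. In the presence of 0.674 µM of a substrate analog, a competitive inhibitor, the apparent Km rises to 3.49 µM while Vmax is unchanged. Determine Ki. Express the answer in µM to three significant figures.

Competitive: Km,app = α·Km with α = 1 + [I]/Ki.
α = Km,app/Km = 3.49/0.599 = 5.826.
Since α = 1 + [I]/Ki, [I]/Ki = 5.826 − 1 = 4.826 and Ki = 0.674/4.826 = 0.140 µM.

0.140 µM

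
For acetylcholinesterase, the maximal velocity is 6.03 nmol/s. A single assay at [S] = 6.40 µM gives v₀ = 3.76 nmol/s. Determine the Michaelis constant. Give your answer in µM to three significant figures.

v/Vmax = 3.76/6.03 = 0.6235 = [S]/(Km+[S]).
So Km + [S] = [S]/0.6235 = 10.26 µM, giving Km = 10.26 − 6.40 = 3.86 µM.

3.86 µM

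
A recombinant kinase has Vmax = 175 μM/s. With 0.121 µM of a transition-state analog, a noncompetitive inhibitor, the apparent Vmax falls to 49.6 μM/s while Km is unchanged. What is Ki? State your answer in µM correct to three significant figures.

0.0479 µM

Noncompetitive: Vmax,app = Vmax/α with α = 1 + [I]/Ki.
α = Vmax/Vmax,app = 175/49.6 = 3.528.
Since α = 1 + [I]/Ki, [I]/Ki = 3.528 − 1 = 2.528 and Ki = 0.121/2.528 = 0.0479 µM.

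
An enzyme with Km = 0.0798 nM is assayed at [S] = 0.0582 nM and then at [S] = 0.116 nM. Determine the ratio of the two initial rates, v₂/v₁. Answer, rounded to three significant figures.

1.40

The fractional saturations are [S]/(Km+[S]) = 0.0582/0.1380 = 0.4217 and 0.116/0.1958 = 0.5924.
v₂/v₁ is just their ratio: 0.5924/0.4217 = 1.40.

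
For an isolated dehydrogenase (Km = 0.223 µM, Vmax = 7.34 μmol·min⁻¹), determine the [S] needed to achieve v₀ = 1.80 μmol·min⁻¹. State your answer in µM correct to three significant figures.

Rearranging v = Vmax[S]/(Km+[S]) gives [S] = Km·v/(Vmax − v).
[S] = 0.223 × 1.80 / (7.34 − 1.80) = 0.4014/5.540 = 0.0725 µM.

0.0725 µM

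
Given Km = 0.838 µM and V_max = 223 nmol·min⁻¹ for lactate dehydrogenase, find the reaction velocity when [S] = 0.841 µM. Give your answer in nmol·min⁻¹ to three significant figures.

[S]/(Km+[S]) = 0.841/1.679 = 0.5009, the fractional saturation.
v = 0.5009 × Vmax = 0.5009 × 223 = 112 nmol·min⁻¹.

112 nmol·min⁻¹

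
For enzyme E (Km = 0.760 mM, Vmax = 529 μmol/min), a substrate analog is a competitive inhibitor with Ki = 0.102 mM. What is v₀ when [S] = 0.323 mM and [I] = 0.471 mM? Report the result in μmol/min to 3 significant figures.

α = 1 + [I]/Ki = 1 + 0.471/0.102 = 5.618.
For a competitive inhibitor, Vmax is unchanged and the apparent Km becomes α·Km: Km,app = 4.27 mM, Vmax,app = 529 μmol/min.
v = Vmax,app·[S]/(Km,app + [S]) = 529 × 0.323/(4.27 + 0.323) = 37.2 μmol/min.

37.2 μmol/min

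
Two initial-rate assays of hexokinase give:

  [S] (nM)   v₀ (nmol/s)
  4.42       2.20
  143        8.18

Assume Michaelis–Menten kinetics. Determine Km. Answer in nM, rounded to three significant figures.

From v = Vmax[S]/(Km+[S]), each point gives Vmax = v(Km+[S])/[S].
Equating: 2.20(Km+4.42)/4.42 = 8.18(Km+143)/143.
0.4977·Km + 2.20 = 0.05720·Km + 8.18, so (0.4977 − 0.05720)·Km = 8.18 − 2.20.
Km = 5.980/0.4405 = 13.6 nM; then Vmax = 2.20(13.6+4.42)/4.42 = 8.96 nmol/s.

13.6 nM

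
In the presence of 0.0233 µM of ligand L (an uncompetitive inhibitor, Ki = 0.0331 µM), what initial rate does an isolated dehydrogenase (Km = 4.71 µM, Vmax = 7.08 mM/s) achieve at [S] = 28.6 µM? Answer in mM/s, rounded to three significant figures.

3.79 mM/s

With α = 1 + [I]/Ki = 1 + 0.0233/0.0331 = 1.704, the uncompetitive rate law is v = (Vmax/α)·[S] / (Km/α + [S]).
v = (7.08/1.704)×28.6 / (4.71/1.704 + 28.6) = 118.8/31.36 = 3.79 mM/s.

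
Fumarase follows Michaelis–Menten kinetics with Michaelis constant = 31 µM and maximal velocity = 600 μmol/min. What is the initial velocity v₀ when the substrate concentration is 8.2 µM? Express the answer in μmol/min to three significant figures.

[S]/(Km+[S]) = 8.2/39.20 = 0.2092, the fractional saturation.
v = 0.2092 × Vmax = 0.2092 × 600 = 126 μmol/min.

126 μmol/min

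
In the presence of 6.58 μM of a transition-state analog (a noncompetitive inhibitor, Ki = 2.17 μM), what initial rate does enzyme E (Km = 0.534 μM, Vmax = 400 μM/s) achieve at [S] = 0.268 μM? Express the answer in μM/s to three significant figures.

α = 1 + [I]/Ki = 1 + 6.58/2.17 = 4.032.
For a noncompetitive inhibitor, Vmax is reduced to Vmax/α while Km is unchanged: Km,app = 0.534 μM, Vmax,app = 99.2 μM/s.
v = Vmax,app·[S]/(Km,app + [S]) = 99.2 × 0.268/(0.534 + 0.268) = 33.1 μM/s.

33.1 μM/s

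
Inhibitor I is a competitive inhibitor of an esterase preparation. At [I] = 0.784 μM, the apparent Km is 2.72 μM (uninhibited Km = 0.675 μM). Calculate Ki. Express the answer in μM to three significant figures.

Competitive: Km,app = α·Km with α = 1 + [I]/Ki.
α = Km,app/Km = 2.72/0.675 = 4.030.
Since α = 1 + [I]/Ki, [I]/Ki = 4.030 − 1 = 3.030 and Ki = 0.784/3.030 = 0.259 μM.

0.259 μM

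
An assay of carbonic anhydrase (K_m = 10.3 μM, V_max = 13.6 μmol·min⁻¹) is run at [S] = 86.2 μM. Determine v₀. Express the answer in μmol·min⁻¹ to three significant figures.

v = Vmax·[S]/(Km + [S]) = 13.6 × 86.2 / (10.3 + 86.2)
  = 1172 / 96.50 = 12.1 μmol·min⁻¹.

12.1 μmol·min⁻¹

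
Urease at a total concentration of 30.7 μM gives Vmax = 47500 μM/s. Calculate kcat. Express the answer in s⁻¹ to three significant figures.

1550 s⁻¹

kcat = Vmax/[E]total = 47500 μM/s / 30.7 μM = 1550 s⁻¹.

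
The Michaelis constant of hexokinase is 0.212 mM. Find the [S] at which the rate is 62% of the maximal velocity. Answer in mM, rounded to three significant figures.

v/Vmax = [S]/(Km+[S]) = 0.62, so [S] = Km·0.62/(1 − 0.62) = 0.212 × 1.632.
[S] = 0.346 mM.

0.346 mM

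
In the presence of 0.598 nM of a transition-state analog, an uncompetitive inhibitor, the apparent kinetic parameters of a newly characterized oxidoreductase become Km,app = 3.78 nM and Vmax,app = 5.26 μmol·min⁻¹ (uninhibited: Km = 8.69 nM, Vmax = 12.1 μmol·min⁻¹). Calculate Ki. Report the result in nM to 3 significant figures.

0.460 nM

Uncompetitive: Vmax,app = Vmax/α (and Km,app = Km/α) with α = 1 + [I]/Ki.
α = Vmax/Vmax,app = 12.1/5.26 = 2.300.
Ki = [I]/(α − 1) = 0.598/1.300 = 0.460 nM.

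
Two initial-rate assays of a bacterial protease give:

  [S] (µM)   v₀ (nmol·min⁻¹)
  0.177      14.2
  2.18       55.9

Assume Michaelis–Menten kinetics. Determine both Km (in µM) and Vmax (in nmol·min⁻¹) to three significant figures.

From v = Vmax[S]/(Km+[S]), each point gives Vmax = v(Km+[S])/[S].
Equating: 14.2(Km+0.177)/0.177 = 55.9(Km+2.18)/2.18.
80.23·Km + 14.2 = 25.64·Km + 55.9, so (80.23 − 25.64)·Km = 55.9 − 14.2.
Km = 41.70/54.58 = 0.764 µM; then Vmax = 14.2(0.764+0.177)/0.177 = 75.5 nmol·min⁻¹.

Km = 0.764 µM; Vmax = 75.5 nmol·min⁻¹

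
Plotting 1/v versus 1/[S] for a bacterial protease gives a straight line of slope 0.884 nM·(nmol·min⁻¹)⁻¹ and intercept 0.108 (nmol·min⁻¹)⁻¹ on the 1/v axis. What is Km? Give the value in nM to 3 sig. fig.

8.19 nM

y-intercept = 1/Vmax ⇒ Vmax = 9.26 nmol·min⁻¹; slope = Km/Vmax ⇒ Km = slope × Vmax.
Km = 0.884 × 9.26 = 8.19 nM.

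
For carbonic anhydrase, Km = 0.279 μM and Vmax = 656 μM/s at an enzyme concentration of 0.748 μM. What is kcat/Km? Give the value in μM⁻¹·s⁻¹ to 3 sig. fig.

3140 μM⁻¹·s⁻¹

kcat = Vmax/[E]total = 656/0.748 = 877 s⁻¹.
kcat/Km = 877/0.279 = 3140 μM⁻¹·s⁻¹.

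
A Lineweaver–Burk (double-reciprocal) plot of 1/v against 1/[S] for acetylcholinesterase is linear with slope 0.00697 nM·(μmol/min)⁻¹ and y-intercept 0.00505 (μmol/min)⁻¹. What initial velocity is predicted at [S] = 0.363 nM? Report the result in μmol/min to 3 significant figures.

The y-intercept is 1/Vmax, so Vmax = 1/0.00505 = 198 μmol/min.
The slope is Km/Vmax, so Km = 0.00697 × 198 = 1.38 nM.
Then v = 198 × 0.363/(1.38 + 0.363) = 41.2 μmol/min.

41.2 μmol/min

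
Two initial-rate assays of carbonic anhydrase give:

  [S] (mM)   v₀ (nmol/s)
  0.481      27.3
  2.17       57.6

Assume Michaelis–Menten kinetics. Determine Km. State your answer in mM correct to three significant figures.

In reciprocal form, 1/v = (Km/Vmax)·(1/[S]) + 1/Vmax. The two points give (1/[S], 1/v) = (2.079, 0.03663) and (0.4608, 0.01736).
Slope = (0.03663 − 0.01736)/(2.079 − 0.4608) = 0.01191; intercept = 0.03663 − 0.01191×2.079 = 0.01187.
Vmax = 1/intercept = 84.2 nmol/s; Km = slope × Vmax = 0.01191 × 84.2 = 1.00 mM.

1.00 mM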